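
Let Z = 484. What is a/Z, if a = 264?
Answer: 6/11 ≈ 0.54545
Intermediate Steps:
a/Z = 264/484 = 264*(1/484) = 6/11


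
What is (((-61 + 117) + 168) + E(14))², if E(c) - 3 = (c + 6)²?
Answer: 393129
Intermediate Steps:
E(c) = 3 + (6 + c)² (E(c) = 3 + (c + 6)² = 3 + (6 + c)²)
(((-61 + 117) + 168) + E(14))² = (((-61 + 117) + 168) + (3 + (6 + 14)²))² = ((56 + 168) + (3 + 20²))² = (224 + (3 + 400))² = (224 + 403)² = 627² = 393129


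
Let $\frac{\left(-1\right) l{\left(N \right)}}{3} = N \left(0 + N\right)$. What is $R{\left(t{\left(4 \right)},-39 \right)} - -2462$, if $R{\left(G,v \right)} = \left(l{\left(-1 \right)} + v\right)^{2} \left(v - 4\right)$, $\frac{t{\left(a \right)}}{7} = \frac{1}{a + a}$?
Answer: $-73390$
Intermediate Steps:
$l{\left(N \right)} = - 3 N^{2}$ ($l{\left(N \right)} = - 3 N \left(0 + N\right) = - 3 N N = - 3 N^{2}$)
$t{\left(a \right)} = \frac{7}{2 a}$ ($t{\left(a \right)} = \frac{7}{a + a} = \frac{7}{2 a}$)
$R{\left(G,v \right)} = \left(-3 + v\right)^{2} \left(-4 + v\right)$ ($R{\left(G,v \right)} = \left(- 3 \left(-1\right)^{2} + v\right)^{2} \left(v - 4\right) = \left(\left(-3\right) 1 + v\right)^{2} \left(-4 + v\right) = \left(-3 + v\right)^{2} \left(-4 + v\right)$)
$R{\left(t{\left(4 \right)},-39 \right)} - -2462 = \left(-3 - 39\right)^{2} \left(-4 - 39\right) - -2462 = \left(-42\right)^{2} \left(-43\right) + 2462 = 1764 \left(-43\right) + 2462 = -75852 + 2462 = -73390$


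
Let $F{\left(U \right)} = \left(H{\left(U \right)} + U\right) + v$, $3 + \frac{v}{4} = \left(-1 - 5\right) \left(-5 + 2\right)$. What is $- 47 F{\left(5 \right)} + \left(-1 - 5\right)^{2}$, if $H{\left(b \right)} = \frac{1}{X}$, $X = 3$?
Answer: $- \frac{9104}{3} \approx -3034.7$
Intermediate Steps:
$v = 60$ ($v = -12 + 4 \left(-1 - 5\right) \left(-5 + 2\right) = -12 + 4 \left(\left(-6\right) \left(-3\right)\right) = -12 + 4 \cdot 18 = -12 + 72 = 60$)
$H{\left(b \right)} = \frac{1}{3}$
$F{\left(U \right)} = \frac{181}{3} + U$ ($F{\left(U \right)} = \left(\frac{1}{3} + U\right) + 60 = \frac{181}{3} + U$)
$- 47 F{\left(5 \right)} + \left(-1 - 5\right)^{2} = - 47 \left(\frac{181}{3} + 5\right) + \left(-1 - 5\right)^{2} = \left(-47\right) \frac{196}{3} + \left(-6\right)^{2} = - \frac{9212}{3} + 36 = - \frac{9104}{3}$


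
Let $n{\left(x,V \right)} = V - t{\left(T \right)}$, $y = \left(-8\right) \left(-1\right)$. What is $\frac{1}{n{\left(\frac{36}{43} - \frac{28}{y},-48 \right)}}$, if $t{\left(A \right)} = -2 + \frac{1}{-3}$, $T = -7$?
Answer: $- \frac{3}{137} \approx -0.021898$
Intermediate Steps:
$y = 8$
$t{\left(A \right)} = - \frac{7}{3}$ ($t{\left(A \right)} = -2 - \frac{1}{3} = - \frac{7}{3}$)
$n{\left(x,V \right)} = \frac{7}{3} + V$ ($n{\left(x,V \right)} = V - - \frac{7}{3} = V + \frac{7}{3} = \frac{7}{3} + V$)
$\frac{1}{n{\left(\frac{36}{43} - \frac{28}{y},-48 \right)}} = \frac{1}{\frac{7}{3} - 48} = \frac{1}{- \frac{137}{3}} = - \frac{3}{137}$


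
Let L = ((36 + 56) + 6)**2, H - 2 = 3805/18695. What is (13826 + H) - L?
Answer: 15794297/3739 ≈ 4224.2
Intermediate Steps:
H = 8239/3739 (H = 2 + 3805/18695 = 2 + 3805*(1/18695) = 2 + 761/3739 = 8239/3739 ≈ 2.2035)
L = 9604 (L = (92 + 6)**2 = 98**2 = 9604)
(13826 + H) - L = (13826 + 8239/3739) - 1*9604 = 51703653/3739 - 9604 = 15794297/3739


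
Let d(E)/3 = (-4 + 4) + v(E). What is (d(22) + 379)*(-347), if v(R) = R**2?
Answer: -635357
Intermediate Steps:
d(E) = 3*E**2 (d(E) = 3*((-4 + 4) + E**2) = 3*(0 + E**2) = 3*E**2)
(d(22) + 379)*(-347) = (3*22**2 + 379)*(-347) = (3*484 + 379)*(-347) = (1452 + 379)*(-347) = 1831*(-347) = -635357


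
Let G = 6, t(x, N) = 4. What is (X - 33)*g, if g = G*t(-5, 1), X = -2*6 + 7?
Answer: -912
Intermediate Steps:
X = -5 (X = -12 + 7 = -5)
g = 24 (g = 6*4 = 24)
(X - 33)*g = (-5 - 33)*24 = -38*24 = -912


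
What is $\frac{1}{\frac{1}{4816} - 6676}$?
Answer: $- \frac{4816}{32151615} \approx -0.00014979$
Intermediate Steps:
$\frac{1}{\frac{1}{4816} - 6676} = \frac{1}{- \frac{32151615}{4816}} = - \frac{4816}{32151615}$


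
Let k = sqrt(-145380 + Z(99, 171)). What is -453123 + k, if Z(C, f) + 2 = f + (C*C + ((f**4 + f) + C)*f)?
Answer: -453123 + sqrt(146211080611) ≈ -70747.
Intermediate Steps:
Z(C, f) = -2 + f + C**2 + f*(C + f + f**4) (Z(C, f) = -2 + (f + (C*C + ((f**4 + f) + C)*f)) = -2 + (f + (C**2 + ((f + f**4) + C)*f)) = -2 + (f + (C**2 + (C + f + f**4)*f)) = -2 + (f + (C**2 + f*(C + f + f**4))) = -2 + (f + C**2 + f*(C + f + f**4)) = -2 + f + C**2 + f*(C + f + f**4))
k = sqrt(146211080611) (k = sqrt(-145380 + (-2 + 171 + 99**2 + 171**2 + 171**5 + 99*171)) = sqrt(-145380 + (-2 + 171 + 9801 + 29241 + 146211169851 + 16929)) = sqrt(-145380 + 146211225991) = sqrt(146211080611) ≈ 3.8238e+5)
-453123 + k = -453123 + sqrt(146211080611)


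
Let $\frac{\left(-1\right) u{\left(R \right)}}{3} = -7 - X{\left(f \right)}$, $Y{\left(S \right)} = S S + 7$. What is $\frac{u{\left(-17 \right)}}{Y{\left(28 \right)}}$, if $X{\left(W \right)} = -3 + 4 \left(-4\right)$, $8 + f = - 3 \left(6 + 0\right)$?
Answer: $- \frac{36}{791} \approx -0.045512$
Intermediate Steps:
$f = -26$ ($f = -8 - 3 \left(6 + 0\right) = -8 - 18 = -26$)
$X{\left(W \right)} = -19$ ($X{\left(W \right)} = -3 - 16 = -19$)
$Y{\left(S \right)} = 7 + S^{2}$ ($Y{\left(S \right)} = S^{2} + 7 = 7 + S^{2}$)
$u{\left(R \right)} = -36$ ($u{\left(R \right)} = - 3 \left(-7 - -19\right) = - 3 \left(-7 + 19\right) = \left(-3\right) 12 = -36$)
$\frac{u{\left(-17 \right)}}{Y{\left(28 \right)}} = - \frac{36}{7 + 28^{2}} = - \frac{36}{7 + 784} = - \frac{36}{791}$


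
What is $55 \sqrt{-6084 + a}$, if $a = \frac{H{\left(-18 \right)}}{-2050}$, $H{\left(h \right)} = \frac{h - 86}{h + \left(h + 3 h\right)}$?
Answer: $\frac{11 i \sqrt{57528027830}}{615} \approx 4290.0 i$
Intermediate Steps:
$H{\left(h \right)} = \frac{-86 + h}{5 h}$ ($H{\left(h \right)} = \frac{-86 + h}{h + 4 h} = \frac{-86 + h}{5 h}$)
$a = - \frac{26}{46125}$ ($a = \frac{\frac{1}{5} \frac{1}{-18} \left(-86 - 18\right)}{-2050} = \frac{1}{5} \left(- \frac{1}{18}\right) \left(-104\right) \left(- \frac{1}{2050}\right) = \frac{52}{45} \left(- \frac{1}{2050}\right) = - \frac{26}{46125} \approx -0.00056369$)
$55 \sqrt{-6084 + a} = 55 \sqrt{-6084 - \frac{26}{46125}} = 55 \sqrt{- \frac{280624526}{46125}} = 55 \frac{i \sqrt{57528027830}}{3075} = \frac{11 i \sqrt{57528027830}}{615}$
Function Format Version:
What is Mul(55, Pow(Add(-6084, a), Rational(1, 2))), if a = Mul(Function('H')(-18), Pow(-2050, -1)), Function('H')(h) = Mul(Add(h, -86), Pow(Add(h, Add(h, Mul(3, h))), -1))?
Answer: Mul(Rational(11, 615), I, Pow(57528027830, Rational(1, 2))) ≈ Mul(4290.0, I)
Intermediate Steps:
Function('H')(h) = Mul(Rational(1, 5), Pow(h, -1), Add(-86, h)) (Function('H')(h) = Mul(Add(-86, h), Pow(Add(h, Mul(4, h)), -1)) = Mul(Add(-86, h), Pow(Mul(5, h), -1)) = Mul(Add(-86, h), Mul(Rational(1, 5), Pow(h, -1))) = Mul(Rational(1, 5), Pow(h, -1), Add(-86, h)))
a = Rational(-26, 46125) (a = Mul(Mul(Rational(1, 5), Pow(-18, -1), Add(-86, -18)), Pow(-2050, -1)) = Mul(Mul(Rational(1, 5), Rational(-1, 18), -104), Rational(-1, 2050)) = Mul(Rational(52, 45), Rational(-1, 2050)) = Rational(-26, 46125) ≈ -0.00056369)
Mul(55, Pow(Add(-6084, a), Rational(1, 2))) = Mul(55, Pow(Add(-6084, Rational(-26, 46125)), Rational(1, 2))) = Mul(55, Pow(Rational(-280624526, 46125), Rational(1, 2))) = Mul(55, Mul(Rational(1, 3075), I, Pow(57528027830, Rational(1, 2)))) = Mul(Rational(11, 615), I, Pow(57528027830, Rational(1, 2)))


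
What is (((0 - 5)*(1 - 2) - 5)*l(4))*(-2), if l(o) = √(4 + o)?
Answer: 0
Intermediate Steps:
(((0 - 5)*(1 - 2) - 5)*l(4))*(-2) = (((0 - 5)*(1 - 2) - 5)*√(4 + 4))*(-2) = ((-5*(-1) - 5)*√8)*(-2) = ((5 - 5)*(2*√2))*(-2) = (0*(2*√2))*(-2) = 0*(-2) = 0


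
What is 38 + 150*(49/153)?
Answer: 4388/51 ≈ 86.039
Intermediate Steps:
38 + 150*(49/153) = 38 + 2450/51 = 4388/51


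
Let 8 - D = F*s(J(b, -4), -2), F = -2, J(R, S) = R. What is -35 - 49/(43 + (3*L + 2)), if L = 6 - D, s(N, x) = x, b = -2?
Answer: -1834/51 ≈ -35.961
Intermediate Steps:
D = 4 (D = 8 - (-2)*(-2) = 8 - 1*4 = 8 - 4 = 4)
L = 2 (L = 6 - 1*4 = 6 - 4 = 2)
-35 - 49/(43 + (3*L + 2)) = -35 - 49/(43 + (3*2 + 2)) = -35 - 49/(43 + (6 + 2)) = -35 - 49/(43 + 8) = -35 - 49/51 = -1834/51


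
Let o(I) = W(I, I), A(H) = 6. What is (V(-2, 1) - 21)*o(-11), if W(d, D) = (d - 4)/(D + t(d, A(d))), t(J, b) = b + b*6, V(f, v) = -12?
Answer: 495/31 ≈ 15.968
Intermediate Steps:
t(J, b) = 7*b (t(J, b) = b + 6*b = 7*b)
W(d, D) = (-4 + d)/(42 + D) (W(d, D) = (d - 4)/(D + 7*6) = (-4 + d)/(D + 42) = (-4 + d)/(42 + D))
o(I) = (-4 + I)/(42 + I)
(V(-2, 1) - 21)*o(-11) = (-12 - 21)*((-4 - 11)/(42 - 11)) = -33*(-15)/31 = -33*(-15/31) = 495/31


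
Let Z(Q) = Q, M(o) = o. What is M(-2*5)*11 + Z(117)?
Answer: 7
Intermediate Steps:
M(-2*5)*11 + Z(117) = -2*5*11 + 117 = -10*11 + 117 = -110 + 117 = 7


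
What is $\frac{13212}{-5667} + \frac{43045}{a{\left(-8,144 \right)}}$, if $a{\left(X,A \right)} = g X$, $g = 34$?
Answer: $- \frac{82509893}{513808} \approx -160.58$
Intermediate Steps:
$a{\left(X,A \right)} = 34 X$
$\frac{13212}{-5667} + \frac{43045}{a{\left(-8,144 \right)}} = \frac{13212}{-5667} + \frac{43045}{34 \left(-8\right)} = 13212 \left(- \frac{1}{5667}\right) + \frac{43045}{-272} = - \frac{4404}{1889} + 43045 \left(- \frac{1}{272}\right) = - \frac{4404}{1889} - \frac{43045}{272} = - \frac{82509893}{513808}$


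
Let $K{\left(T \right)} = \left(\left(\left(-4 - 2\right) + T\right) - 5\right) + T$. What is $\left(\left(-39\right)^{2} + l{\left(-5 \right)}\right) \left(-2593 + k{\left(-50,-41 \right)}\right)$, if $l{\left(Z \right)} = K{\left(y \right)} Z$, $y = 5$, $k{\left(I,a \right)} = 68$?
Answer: $-3853150$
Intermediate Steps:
$K{\left(T \right)} = -11 + 2 T$ ($K{\left(T \right)} = \left(\left(-6 + T\right) - 5\right) + T = \left(-11 + T\right) + T = -11 + 2 T$)
$l{\left(Z \right)} = - Z$ ($l{\left(Z \right)} = \left(-11 + 2 \cdot 5\right) Z = \left(-11 + 10\right) Z = - Z$)
$\left(\left(-39\right)^{2} + l{\left(-5 \right)}\right) \left(-2593 + k{\left(-50,-41 \right)}\right) = \left(\left(-39\right)^{2} - -5\right) \left(-2593 + 68\right) = \left(1521 + 5\right) \left(-2525\right) = 1526 \left(-2525\right) = -3853150$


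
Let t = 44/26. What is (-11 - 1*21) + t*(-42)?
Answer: -1340/13 ≈ -103.08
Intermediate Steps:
t = 22/13 (t = 44*(1/26) = 22/13 ≈ 1.6923)
(-11 - 1*21) + t*(-42) = (-11 - 1*21) + (22/13)*(-42) = (-11 - 21) - 924/13 = -32 - 924/13 = -1340/13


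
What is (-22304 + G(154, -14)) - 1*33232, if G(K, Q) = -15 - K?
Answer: -55705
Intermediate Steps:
(-22304 + G(154, -14)) - 1*33232 = (-22304 + (-15 - 1*154)) - 1*33232 = (-22304 + (-15 - 154)) - 33232 = (-22304 - 169) - 33232 = -22473 - 33232 = -55705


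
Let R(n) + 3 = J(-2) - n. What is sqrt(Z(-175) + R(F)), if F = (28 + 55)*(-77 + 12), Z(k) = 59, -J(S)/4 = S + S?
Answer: sqrt(5467) ≈ 73.939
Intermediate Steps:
J(S) = -8*S (J(S) = -4*(S + S) = -8*S)
F = -5395 (F = 83*(-65) = -5395)
R(n) = 13 - n (R(n) = -3 + (-8*(-2) - n) = -3 + (16 - n) = 13 - n)
sqrt(Z(-175) + R(F)) = sqrt(59 + (13 - 1*(-5395))) = sqrt(59 + (13 + 5395)) = sqrt(59 + 5408) = sqrt(5467)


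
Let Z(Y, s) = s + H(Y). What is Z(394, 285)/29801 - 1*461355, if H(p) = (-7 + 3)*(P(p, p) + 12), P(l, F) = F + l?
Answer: -13748843270/29801 ≈ -4.6136e+5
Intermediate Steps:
H(p) = -48 - 8*p (H(p) = (-7 + 3)*((p + p) + 12) = -4*(2*p + 12) = -4*(12 + 2*p) = -48 - 8*p)
Z(Y, s) = -48 + s - 8*Y (Z(Y, s) = s + (-48 - 8*Y) = -48 + s - 8*Y)
Z(394, 285)/29801 - 1*461355 = (-48 + 285 - 8*394)/29801 - 1*461355 = (-48 + 285 - 3152)*(1/29801) - 461355 = -2915*1/29801 - 461355 = -2915/29801 - 461355 = -13748843270/29801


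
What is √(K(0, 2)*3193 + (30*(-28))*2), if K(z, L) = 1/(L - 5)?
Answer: I*√24699/3 ≈ 52.386*I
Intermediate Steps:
K(z, L) = 1/(-5 + L)
√(K(0, 2)*3193 + (30*(-28))*2) = √(3193/(-5 + 2) + (30*(-28))*2) = √(3193/(-3) - 840*2) = √(-⅓*3193 - 1680) = √(-3193/3 - 1680) = √(-8233/3) = I*√24699/3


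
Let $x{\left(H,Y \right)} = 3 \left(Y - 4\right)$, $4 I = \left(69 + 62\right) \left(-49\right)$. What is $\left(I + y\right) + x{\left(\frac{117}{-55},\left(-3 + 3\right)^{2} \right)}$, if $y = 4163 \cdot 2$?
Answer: $\frac{26837}{4} \approx 6709.3$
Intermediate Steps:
$y = 8326$
$I = - \frac{6419}{4}$ ($I = \frac{\left(69 + 62\right) \left(-49\right)}{4} = \frac{131 \left(-49\right)}{4} = \frac{1}{4} \left(-6419\right) = - \frac{6419}{4} \approx -1604.8$)
$x{\left(H,Y \right)} = -12 + 3 Y$ ($x{\left(H,Y \right)} = 3 \left(Y - 4\right) = 3 \left(-4 + Y\right) = -12 + 3 Y$)
$\left(I + y\right) + x{\left(\frac{117}{-55},\left(-3 + 3\right)^{2} \right)} = \left(- \frac{6419}{4} + 8326\right) - \left(12 - 3 \left(-3 + 3\right)^{2}\right) = \frac{26885}{4} - \left(12 - 3 \cdot 0^{2}\right) = \frac{26885}{4} + \left(-12 + 3 \cdot 0\right) = \frac{26885}{4} + \left(-12 + 0\right) = \frac{26885}{4} - 12 = \frac{26837}{4}$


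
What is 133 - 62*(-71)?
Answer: 4535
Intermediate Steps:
133 - 62*(-71) = 133 + 4402 = 4535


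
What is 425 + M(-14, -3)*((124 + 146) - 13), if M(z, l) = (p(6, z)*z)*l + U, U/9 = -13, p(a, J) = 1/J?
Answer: -30415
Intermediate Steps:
U = -117 (U = 9*(-13) = -117)
M(z, l) = -117 + l (M(z, l) = (z/z)*l - 117 = 1*l - 117 = l - 117 = -117 + l)
425 + M(-14, -3)*((124 + 146) - 13) = 425 + (-117 - 3)*((124 + 146) - 13) = 425 - 120*(270 - 13) = 425 - 120*257 = 425 - 30840 = -30415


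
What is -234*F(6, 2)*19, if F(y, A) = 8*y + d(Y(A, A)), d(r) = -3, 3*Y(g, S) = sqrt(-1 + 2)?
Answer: -200070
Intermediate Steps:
Y(g, S) = 1/3 (Y(g, S) = sqrt(-1 + 2)/3 = sqrt(1)/3 = (1/3)*1 = 1/3)
F(y, A) = -3 + 8*y (F(y, A) = 8*y - 3 = -3 + 8*y)
-234*F(6, 2)*19 = -234*(-3 + 8*6)*19 = -234*(-3 + 48)*19 = -10530*19 = -234*855 = -200070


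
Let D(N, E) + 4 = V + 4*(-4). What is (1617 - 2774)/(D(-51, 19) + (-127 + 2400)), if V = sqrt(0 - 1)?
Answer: -2606721/5076010 + 1157*I/5076010 ≈ -0.51354 + 0.00022793*I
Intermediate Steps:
V = I (V = sqrt(-1) = I ≈ 1.0*I)
D(N, E) = -20 + I (D(N, E) = -4 + (I + 4*(-4)) = -4 + (I - 16) = -4 + (-16 + I) = -20 + I)
(1617 - 2774)/(D(-51, 19) + (-127 + 2400)) = (1617 - 2774)/((-20 + I) + (-127 + 2400)) = -1157/((-20 + I) + 2273) = -1157*(2253 - I)/5076010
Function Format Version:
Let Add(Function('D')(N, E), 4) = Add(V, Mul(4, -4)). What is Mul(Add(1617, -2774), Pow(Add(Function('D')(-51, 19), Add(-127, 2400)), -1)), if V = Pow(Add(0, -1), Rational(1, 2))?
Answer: Add(Rational(-2606721, 5076010), Mul(Rational(1157, 5076010), I)) ≈ Add(-0.51354, Mul(0.00022793, I))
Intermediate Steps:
V = I (V = Pow(-1, Rational(1, 2)) = I ≈ Mul(1.0000, I))
Function('D')(N, E) = Add(-20, I) (Function('D')(N, E) = Add(-4, Add(I, Mul(4, -4))) = Add(-4, Add(I, -16)) = Add(-4, Add(-16, I)) = Add(-20, I))
Mul(Add(1617, -2774), Pow(Add(Function('D')(-51, 19), Add(-127, 2400)), -1)) = Mul(Add(1617, -2774), Pow(Add(Add(-20, I), Add(-127, 2400)), -1)) = Mul(-1157, Pow(Add(Add(-20, I), 2273), -1)) = Mul(-1157, Pow(Add(2253, I), -1)) = Mul(-1157, Mul(Rational(1, 5076010), Add(2253, Mul(-1, I)))) = Mul(Rational(-1157, 5076010), Add(2253, Mul(-1, I)))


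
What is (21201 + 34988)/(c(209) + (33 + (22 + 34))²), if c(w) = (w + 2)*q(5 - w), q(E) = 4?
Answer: 56189/8765 ≈ 6.4106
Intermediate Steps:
c(w) = 8 + 4*w (c(w) = (w + 2)*4 = (2 + w)*4 = 8 + 4*w)
(21201 + 34988)/(c(209) + (33 + (22 + 34))²) = (21201 + 34988)/((8 + 4*209) + (33 + (22 + 34))²) = 56189/((8 + 836) + (33 + 56)²) = 56189/(844 + 89²) = 56189/(844 + 7921) = 56189/8765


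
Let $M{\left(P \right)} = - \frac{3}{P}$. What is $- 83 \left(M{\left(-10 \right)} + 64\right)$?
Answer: $- \frac{53369}{10} \approx -5336.9$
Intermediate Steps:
$- 83 \left(M{\left(-10 \right)} + 64\right) = - 83 \left(- \frac{3}{-10} + 64\right) = - 83 \left(\left(-3\right) \left(- \frac{1}{10}\right) + 64\right) = - 83 \left(\frac{3}{10} + 64\right) = \left(-83\right) \frac{643}{10} = - \frac{53369}{10}$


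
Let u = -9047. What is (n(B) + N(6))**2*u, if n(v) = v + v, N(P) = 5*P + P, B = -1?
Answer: -10458332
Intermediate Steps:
N(P) = 6*P
n(v) = 2*v
(n(B) + N(6))**2*u = (2*(-1) + 6*6)**2*(-9047) = (-2 + 36)**2*(-9047) = 34**2*(-9047) = 1156*(-9047) = -10458332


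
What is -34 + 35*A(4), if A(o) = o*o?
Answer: 526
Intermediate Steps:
A(o) = o²
-34 + 35*A(4) = -34 + 35*4² = -34 + 35*16 = -34 + 560 = 526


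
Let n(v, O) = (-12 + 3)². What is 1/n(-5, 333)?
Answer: 1/81 ≈ 0.012346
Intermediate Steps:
n(v, O) = 81 (n(v, O) = (-9)² = 81)
1/n(-5, 333) = 1/81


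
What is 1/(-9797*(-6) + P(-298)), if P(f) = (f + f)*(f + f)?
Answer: 1/413998 ≈ 2.4155e-6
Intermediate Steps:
P(f) = 4*f**2 (P(f) = (2*f)*(2*f) = 4*f**2)
1/(-9797*(-6) + P(-298)) = 1/(-9797*(-6) + 4*(-298)**2) = 1/(58782 + 4*88804) = 1/(58782 + 355216) = 1/413998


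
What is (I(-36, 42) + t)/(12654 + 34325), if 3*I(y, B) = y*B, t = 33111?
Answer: 32607/46979 ≈ 0.69408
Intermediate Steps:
I(y, B) = B*y/3 (I(y, B) = (y*B)/3 = (B*y)/3 = B*y/3)
(I(-36, 42) + t)/(12654 + 34325) = ((1/3)*42*(-36) + 33111)/(12654 + 34325) = (-504 + 33111)/46979 = 32607*(1/46979) = 32607/46979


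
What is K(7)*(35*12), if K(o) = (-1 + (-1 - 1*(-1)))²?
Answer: 420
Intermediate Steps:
K(o) = 1 (K(o) = (-1 + (-1 + 1))² = (-1 + 0)² = (-1)² = 1)
K(7)*(35*12) = 1*(35*12) = 1*420 = 420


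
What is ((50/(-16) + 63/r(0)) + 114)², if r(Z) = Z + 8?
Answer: 225625/16 ≈ 14102.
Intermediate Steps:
r(Z) = 8 + Z
((50/(-16) + 63/r(0)) + 114)² = ((50/(-16) + 63/(8 + 0)) + 114)² = ((50*(-1/16) + 63/8) + 114)² = ((-25/8 + 63*(⅛)) + 114)² = ((-25/8 + 63/8) + 114)² = (19/4 + 114)² = (475/4)² = 225625/16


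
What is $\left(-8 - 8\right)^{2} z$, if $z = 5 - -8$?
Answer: $3328$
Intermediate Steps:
$z = 13$ ($z = 5 + 8 = 13$)
$\left(-8 - 8\right)^{2} z = \left(-8 - 8\right)^{2} \cdot 13 = \left(-16\right)^{2} \cdot 13 = 256 \cdot 13 = 3328$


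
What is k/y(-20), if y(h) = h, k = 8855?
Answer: -1771/4 ≈ -442.75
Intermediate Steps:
k/y(-20) = 8855/(-20) = 8855*(-1/20) = -1771/4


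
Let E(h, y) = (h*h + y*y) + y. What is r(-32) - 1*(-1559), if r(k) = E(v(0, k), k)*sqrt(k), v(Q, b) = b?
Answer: 1559 + 8064*I*sqrt(2) ≈ 1559.0 + 11404.0*I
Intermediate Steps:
E(h, y) = y + h**2 + y**2 (E(h, y) = (h**2 + y**2) + y = y + h**2 + y**2)
r(k) = sqrt(k)*(k + 2*k**2) (r(k) = (k + k**2 + k**2)*sqrt(k) = (k + 2*k**2)*sqrt(k) = sqrt(k)*(k + 2*k**2))
r(-32) - 1*(-1559) = (-32)**(3/2)*(1 + 2*(-32)) - 1*(-1559) = (-128*I*sqrt(2))*(1 - 64) + 1559 = -128*I*sqrt(2)*(-63) + 1559 = 8064*I*sqrt(2) + 1559 = 1559 + 8064*I*sqrt(2)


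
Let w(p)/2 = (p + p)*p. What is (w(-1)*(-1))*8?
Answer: -32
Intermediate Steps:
w(p) = 4*p² (w(p) = 2*((p + p)*p) = 2*((2*p)*p) = 2*(2*p²) = 4*p²)
(w(-1)*(-1))*8 = ((4*(-1)²)*(-1))*8 = ((4*1)*(-1))*8 = (4*(-1))*8 = -4*8 = -32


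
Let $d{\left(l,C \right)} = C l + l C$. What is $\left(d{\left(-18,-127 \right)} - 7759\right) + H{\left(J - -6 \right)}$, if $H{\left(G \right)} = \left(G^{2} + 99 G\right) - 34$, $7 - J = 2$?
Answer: $-2011$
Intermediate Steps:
$J = 5$ ($J = 7 - 2 = 5$)
$H{\left(G \right)} = -34 + G^{2} + 99 G$
$d{\left(l,C \right)} = 2 C l$ ($d{\left(l,C \right)} = C l + C l = 2 C l$)
$\left(d{\left(-18,-127 \right)} - 7759\right) + H{\left(J - -6 \right)} = \left(2 \left(-127\right) \left(-18\right) - 7759\right) + \left(-34 + \left(5 - -6\right)^{2} + 99 \left(5 - -6\right)\right) = \left(4572 - 7759\right) + \left(-34 + \left(5 + 6\right)^{2} + 99 \left(5 + 6\right)\right) = -3187 + \left(-34 + 11^{2} + 99 \cdot 11\right) = -3187 + \left(-34 + 121 + 1089\right) = -3187 + 1176 = -2011$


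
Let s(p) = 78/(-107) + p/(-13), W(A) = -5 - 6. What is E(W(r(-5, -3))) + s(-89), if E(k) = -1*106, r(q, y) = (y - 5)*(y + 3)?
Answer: -138937/1391 ≈ -99.883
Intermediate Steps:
r(q, y) = (-5 + y)*(3 + y)
W(A) = -11
s(p) = -78/107 - p/13 (s(p) = 78*(-1/107) + p*(-1/13) = -78/107 - p/13)
E(k) = -106
E(W(r(-5, -3))) + s(-89) = -106 + (-78/107 - 1/13*(-89)) = -106 + (-78/107 + 89/13) = -106 + 8509/1391 = -138937/1391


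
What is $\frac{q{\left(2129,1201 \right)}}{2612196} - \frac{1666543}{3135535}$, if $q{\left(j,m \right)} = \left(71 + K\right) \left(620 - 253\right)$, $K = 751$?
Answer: $- \frac{567904595473}{1365105330810} \approx -0.41602$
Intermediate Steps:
$q{\left(j,m \right)} = 301674$ ($q{\left(j,m \right)} = \left(71 + 751\right) \left(620 - 253\right) = 822 \cdot 367 = 301674$)
$\frac{q{\left(2129,1201 \right)}}{2612196} - \frac{1666543}{3135535} = \frac{301674}{2612196} - \frac{1666543}{3135535} = 301674 \cdot \frac{1}{2612196} - \frac{1666543}{3135535} = \frac{50279}{435366} - \frac{1666543}{3135535} = - \frac{567904595473}{1365105330810}$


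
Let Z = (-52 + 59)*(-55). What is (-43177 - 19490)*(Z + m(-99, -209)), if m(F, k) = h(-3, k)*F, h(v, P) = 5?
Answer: 55146960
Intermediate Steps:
Z = -385 (Z = 7*(-55) = -385)
m(F, k) = 5*F
(-43177 - 19490)*(Z + m(-99, -209)) = (-43177 - 19490)*(-385 + 5*(-99)) = -62667*(-385 - 495) = -62667*(-880) = 55146960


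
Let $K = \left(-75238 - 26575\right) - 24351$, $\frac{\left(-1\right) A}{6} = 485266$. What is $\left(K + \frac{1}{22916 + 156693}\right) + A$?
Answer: $- \frac{545609035839}{179609} \approx -3.0378 \cdot 10^{6}$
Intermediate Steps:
$A = -2911596$ ($A = \left(-6\right) 485266 = -2911596$)
$K = -126164$ ($K = -101813 - 24351 = -126164$)
$\left(K + \frac{1}{22916 + 156693}\right) + A = \left(-126164 + \frac{1}{22916 + 156693}\right) - 2911596 = \left(-126164 + \frac{1}{179609}\right) - 2911596 = - \frac{22660189875}{179609} - 2911596 = - \frac{545609035839}{179609}$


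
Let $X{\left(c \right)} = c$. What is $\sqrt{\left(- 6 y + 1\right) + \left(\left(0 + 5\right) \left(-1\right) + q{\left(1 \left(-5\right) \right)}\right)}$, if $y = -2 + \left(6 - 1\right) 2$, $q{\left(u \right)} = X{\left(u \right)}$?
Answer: $i \sqrt{57} \approx 7.5498 i$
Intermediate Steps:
$q{\left(u \right)} = u$
$y = 8$ ($y = -2 + 5 \cdot 2 = -2 + 10 = 8$)
$\sqrt{\left(- 6 y + 1\right) + \left(\left(0 + 5\right) \left(-1\right) + q{\left(1 \left(-5\right) \right)}\right)} = \sqrt{\left(\left(-6\right) 8 + 1\right) + \left(\left(0 + 5\right) \left(-1\right) + 1 \left(-5\right)\right)} = \sqrt{\left(-48 + 1\right) + \left(5 \left(-1\right) - 5\right)} = \sqrt{-47 - 10} = \sqrt{-57} = i \sqrt{57}$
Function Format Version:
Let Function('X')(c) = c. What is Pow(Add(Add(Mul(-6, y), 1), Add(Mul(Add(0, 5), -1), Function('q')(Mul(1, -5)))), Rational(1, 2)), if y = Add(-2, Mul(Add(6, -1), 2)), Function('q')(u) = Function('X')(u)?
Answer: Mul(I, Pow(57, Rational(1, 2))) ≈ Mul(7.5498, I)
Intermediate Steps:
Function('q')(u) = u
y = 8 (y = Add(-2, Mul(5, 2)) = Add(-2, 10) = 8)
Pow(Add(Add(Mul(-6, y), 1), Add(Mul(Add(0, 5), -1), Function('q')(Mul(1, -5)))), Rational(1, 2)) = Pow(Add(Add(Mul(-6, 8), 1), Add(Mul(Add(0, 5), -1), Mul(1, -5))), Rational(1, 2)) = Pow(Add(Add(-48, 1), Add(Mul(5, -1), -5)), Rational(1, 2)) = Pow(Add(-47, Add(-5, -5)), Rational(1, 2)) = Pow(Add(-47, -10), Rational(1, 2)) = Pow(-57, Rational(1, 2)) = Mul(I, Pow(57, Rational(1, 2)))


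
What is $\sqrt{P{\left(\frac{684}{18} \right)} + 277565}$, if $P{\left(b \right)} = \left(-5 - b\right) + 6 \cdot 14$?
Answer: $\sqrt{277606} \approx 526.88$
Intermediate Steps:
$P{\left(b \right)} = 79 - b$ ($P{\left(b \right)} = \left(-5 - b\right) + 84 = 79 - b$)
$\sqrt{P{\left(\frac{684}{18} \right)} + 277565} = \sqrt{\left(79 - \frac{684}{18}\right) + 277565} = \sqrt{\left(79 - 684 \cdot \frac{1}{18}\right) + 277565} = \sqrt{\left(79 - 38\right) + 277565} = \sqrt{41 + 277565} = \sqrt{277606}$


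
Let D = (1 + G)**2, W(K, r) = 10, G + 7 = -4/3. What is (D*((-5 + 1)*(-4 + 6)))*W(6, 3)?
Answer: -38720/9 ≈ -4302.2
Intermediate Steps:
G = -25/3 (G = -7 - 4/3 = -25/3 ≈ -8.3333)
D = 484/9 (D = (1 - 25/3)**2 = (-22/3)**2 = 484/9 ≈ 53.778)
(D*((-5 + 1)*(-4 + 6)))*W(6, 3) = (484*((-5 + 1)*(-4 + 6))/9)*10 = (484*(-4*2)/9)*10 = ((484/9)*(-8))*10 = -3872/9*10 = -38720/9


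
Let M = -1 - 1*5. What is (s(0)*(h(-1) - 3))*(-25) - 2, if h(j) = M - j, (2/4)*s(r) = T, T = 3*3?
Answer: 3598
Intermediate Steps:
M = -6 (M = -1 - 5 = -6)
T = 9
s(r) = 18 (s(r) = 2*9 = 18)
h(j) = -6 - j
(s(0)*(h(-1) - 3))*(-25) - 2 = (18*((-6 - 1*(-1)) - 3))*(-25) - 2 = (18*((-6 + 1) - 3))*(-25) - 2 = (18*(-5 - 3))*(-25) - 2 = (18*(-8))*(-25) - 2 = -144*(-25) - 2 = 3600 - 2 = 3598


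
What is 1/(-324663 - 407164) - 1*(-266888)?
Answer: 195315844375/731827 ≈ 2.6689e+5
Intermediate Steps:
1/(-324663 - 407164) - 1*(-266888) = 1/(-731827) + 266888 = -1/731827 + 266888 = 195315844375/731827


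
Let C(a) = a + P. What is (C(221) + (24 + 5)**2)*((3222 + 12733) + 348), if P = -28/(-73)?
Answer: 1264362862/73 ≈ 1.7320e+7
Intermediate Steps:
P = 28/73 (P = -28*(-1/73) = 28/73 ≈ 0.38356)
C(a) = 28/73 + a (C(a) = a + 28/73 = 28/73 + a)
(C(221) + (24 + 5)**2)*((3222 + 12733) + 348) = ((28/73 + 221) + (24 + 5)**2)*((3222 + 12733) + 348) = (16161/73 + 29**2)*(15955 + 348) = (16161/73 + 841)*16303 = (77554/73)*16303 = 1264362862/73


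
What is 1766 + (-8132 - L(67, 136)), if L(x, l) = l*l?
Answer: -24862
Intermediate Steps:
L(x, l) = l**2
1766 + (-8132 - L(67, 136)) = 1766 + (-8132 - 1*136**2) = 1766 + (-8132 - 1*18496) = 1766 + (-8132 - 18496) = 1766 - 26628 = -24862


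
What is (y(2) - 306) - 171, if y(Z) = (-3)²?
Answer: -468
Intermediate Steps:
y(Z) = 9
(y(2) - 306) - 171 = (9 - 306) - 171 = -297 - 171 = -468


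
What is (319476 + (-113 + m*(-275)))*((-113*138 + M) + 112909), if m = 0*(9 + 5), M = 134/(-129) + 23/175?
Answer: 701597602026046/22575 ≈ 3.1079e+10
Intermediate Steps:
M = -20483/22575 (M = 134*(-1/129) + 23*(1/175) = -134/129 + 23/175 = -20483/22575 ≈ -0.90733)
m = 0 (m = 0*14 = 0)
(319476 + (-113 + m*(-275)))*((-113*138 + M) + 112909) = (319476 + (-113 + 0*(-275)))*((-113*138 - 20483/22575) + 112909) = (319476 + (-113 + 0))*((-15594 - 20483/22575) + 112909) = (319476 - 113)*(-352055033/22575 + 112909) = 319363*(2196865642/22575) = 701597602026046/22575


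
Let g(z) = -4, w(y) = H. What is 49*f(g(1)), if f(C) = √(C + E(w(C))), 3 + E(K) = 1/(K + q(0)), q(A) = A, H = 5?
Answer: 49*I*√170/5 ≈ 127.78*I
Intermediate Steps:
w(y) = 5
E(K) = -3 + 1/K (E(K) = -3 + 1/(K + 0) = -3 + 1/K)
f(C) = √(-14/5 + C) (f(C) = √(C + (-3 + 1/5)) = √(C + (-3 + ⅕)) = √(C - 14/5) = √(-14/5 + C))
49*f(g(1)) = 49*(√(-70 + 25*(-4))/5) = 49*(√(-70 - 100)/5) = 49*(√(-170)/5) = 49*((I*√170)/5) = 49*(I*√170/5) = 49*I*√170/5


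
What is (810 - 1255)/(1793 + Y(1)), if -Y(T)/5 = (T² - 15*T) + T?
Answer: -445/1858 ≈ -0.23950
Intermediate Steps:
Y(T) = -5*T² + 70*T (Y(T) = -5*((T² - 15*T) + T) = -5*(T² - 14*T) = -5*T² + 70*T)
(810 - 1255)/(1793 + Y(1)) = (810 - 1255)/(1793 + 5*1*(14 - 1*1)) = -445/(1793 + 5*1*(14 - 1)) = -445/(1793 + 5*1*13) = -445/(1793 + 65) = -445/1858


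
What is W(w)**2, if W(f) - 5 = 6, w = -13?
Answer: 121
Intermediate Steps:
W(f) = 11 (W(f) = 5 + 6 = 11)
W(w)**2 = 11**2 = 121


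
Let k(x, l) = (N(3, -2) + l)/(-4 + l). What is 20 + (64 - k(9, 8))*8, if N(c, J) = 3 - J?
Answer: 506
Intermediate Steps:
k(x, l) = (5 + l)/(-4 + l) (k(x, l) = ((3 - 1*(-2)) + l)/(-4 + l) = ((3 + 2) + l)/(-4 + l) = (5 + l)/(-4 + l))
20 + (64 - k(9, 8))*8 = 20 + (64 - (5 + 8)/(-4 + 8))*8 = 20 + (64 - 13/4)*8 = 20 + (243/4)*8 = 20 + 486 = 506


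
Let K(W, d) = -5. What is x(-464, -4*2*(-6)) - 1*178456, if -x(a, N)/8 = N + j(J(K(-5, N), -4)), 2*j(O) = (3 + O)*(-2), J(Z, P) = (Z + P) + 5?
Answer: -178848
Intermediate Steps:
J(Z, P) = 5 + P + Z (J(Z, P) = (P + Z) + 5 = 5 + P + Z)
j(O) = -3 - O (j(O) = ((3 + O)*(-2))/2 = (-6 - 2*O)/2 = -3 - O)
x(a, N) = -8 - 8*N (x(a, N) = -8*(N + (-3 - (5 - 4 - 5))) = -8*(N + (-3 - 1*(-4))) = -8*(N + (-3 + 4)) = -8*(N + 1) = -8*(1 + N) = -8 - 8*N)
x(-464, -4*2*(-6)) - 1*178456 = (-8 - 8*(-4*2)*(-6)) - 1*178456 = (-8 - (-64)*(-6)) - 178456 = (-8 - 8*48) - 178456 = (-8 - 384) - 178456 = -392 - 178456 = -178848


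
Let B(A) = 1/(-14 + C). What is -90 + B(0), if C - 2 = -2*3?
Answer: -1621/18 ≈ -90.056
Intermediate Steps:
C = -4 (C = 2 - 2*3 = 2 - 6 = -4)
B(A) = -1/18 (B(A) = 1/(-14 - 4) = 1/(-18) = -1/18)
-90 + B(0) = -90 - 1/18 = -1621/18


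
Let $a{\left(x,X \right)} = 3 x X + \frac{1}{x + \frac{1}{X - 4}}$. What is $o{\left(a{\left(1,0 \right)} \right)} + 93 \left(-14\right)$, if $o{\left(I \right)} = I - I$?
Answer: $-1302$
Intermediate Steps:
$a{\left(x,X \right)} = \frac{1}{x + \frac{1}{-4 + X}} + 3 X x$ ($a{\left(x,X \right)} = 3 X x + \frac{1}{x + \frac{1}{-4 + X}} = \frac{1}{x + \frac{1}{-4 + X}} + 3 X x$)
$o{\left(I \right)} = 0$
$o{\left(a{\left(1,0 \right)} \right)} + 93 \left(-14\right) = 0 + 93 \left(-14\right) = 0 - 1302 = -1302$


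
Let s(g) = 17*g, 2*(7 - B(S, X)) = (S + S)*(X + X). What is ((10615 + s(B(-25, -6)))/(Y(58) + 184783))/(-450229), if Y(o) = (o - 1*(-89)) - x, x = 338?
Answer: -2817/41554335784 ≈ -6.7791e-8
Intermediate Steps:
B(S, X) = 7 - 2*S*X (B(S, X) = 7 - (S + S)*(X + X)/2 = 7 - 2*S*2*X/2 = 7 - 2*S*X)
Y(o) = -249 + o (Y(o) = (o - 1*(-89)) - 1*338 = (o + 89) - 338 = (89 + o) - 338 = -249 + o)
((10615 + s(B(-25, -6)))/(Y(58) + 184783))/(-450229) = ((10615 + 17*(7 - 2*(-25)*(-6)))/((-249 + 58) + 184783))/(-450229) = ((10615 + 17*(7 - 300))/(-191 + 184783))*(-1/450229) = ((10615 + 17*(-293))/184592)*(-1/450229) = ((10615 - 4981)*(1/184592))*(-1/450229) = (5634*(1/184592))*(-1/450229) = (2817/92296)*(-1/450229) = -2817/41554335784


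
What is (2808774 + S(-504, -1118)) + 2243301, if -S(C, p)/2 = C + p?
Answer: 5055319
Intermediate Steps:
S(C, p) = -2*C - 2*p (S(C, p) = -2*(C + p) = -2*C - 2*p)
(2808774 + S(-504, -1118)) + 2243301 = (2808774 + (-2*(-504) - 2*(-1118))) + 2243301 = (2808774 + (1008 + 2236)) + 2243301 = (2808774 + 3244) + 2243301 = 2812018 + 2243301 = 5055319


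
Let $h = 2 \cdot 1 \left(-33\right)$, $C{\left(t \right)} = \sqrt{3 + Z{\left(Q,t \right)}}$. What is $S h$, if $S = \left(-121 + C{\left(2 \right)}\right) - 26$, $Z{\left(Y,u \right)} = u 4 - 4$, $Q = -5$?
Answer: $9702 - 66 \sqrt{7} \approx 9527.4$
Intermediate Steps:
$Z{\left(Y,u \right)} = -4 + 4 u$ ($Z{\left(Y,u \right)} = 4 u - 4 = -4 + 4 u$)
$C{\left(t \right)} = \sqrt{-1 + 4 t}$ ($C{\left(t \right)} = \sqrt{3 + \left(-4 + 4 t\right)} = \sqrt{-1 + 4 t}$)
$S = -147 + \sqrt{7}$ ($S = \left(-121 + \sqrt{-1 + 4 \cdot 2}\right) - 26 = \left(-121 + \sqrt{-1 + 8}\right) - 26 = \left(-121 + \sqrt{7}\right) - 26 = -147 + \sqrt{7} \approx -144.35$)
$h = -66$ ($h = 2 \left(-33\right) = -66$)
$S h = \left(-147 + \sqrt{7}\right) \left(-66\right) = 9702 - 66 \sqrt{7}$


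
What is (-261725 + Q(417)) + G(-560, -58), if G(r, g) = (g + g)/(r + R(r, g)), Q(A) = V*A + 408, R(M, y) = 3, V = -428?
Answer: -244964585/557 ≈ -4.3979e+5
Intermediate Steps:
Q(A) = 408 - 428*A (Q(A) = -428*A + 408 = 408 - 428*A)
G(r, g) = 2*g/(3 + r) (G(r, g) = (g + g)/(r + 3) = (2*g)/(3 + r) = 2*g/(3 + r))
(-261725 + Q(417)) + G(-560, -58) = (-261725 + (408 - 428*417)) + 2*(-58)/(3 - 560) = (-261725 + (408 - 178476)) + 2*(-58)/(-557) = (-261725 - 178068) + 2*(-58)*(-1/557) = -439793 + 116/557 = -244964585/557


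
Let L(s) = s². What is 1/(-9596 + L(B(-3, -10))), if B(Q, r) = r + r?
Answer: -1/9196 ≈ -0.00010874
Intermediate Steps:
B(Q, r) = 2*r
1/(-9596 + L(B(-3, -10))) = 1/(-9596 + (2*(-10))²) = 1/(-9596 + (-20)²) = 1/(-9596 + 400) = 1/(-9196) = -1/9196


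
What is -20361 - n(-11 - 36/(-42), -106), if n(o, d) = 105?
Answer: -20466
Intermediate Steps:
-20361 - n(-11 - 36/(-42), -106) = -20361 - 1*105 = -20361 - 105 = -20466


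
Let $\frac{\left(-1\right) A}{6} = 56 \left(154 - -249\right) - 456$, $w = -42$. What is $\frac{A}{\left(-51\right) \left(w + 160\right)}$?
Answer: $\frac{22112}{1003} \approx 22.046$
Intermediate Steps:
$A = -132672$ ($A = - 6 \left(56 \left(154 - -249\right) - 456\right) = - 6 \left(56 \left(154 + 249\right) - 456\right) = - 6 \left(56 \cdot 403 - 456\right) = - 6 \left(22568 - 456\right) = \left(-6\right) 22112 = -132672$)
$\frac{A}{\left(-51\right) \left(w + 160\right)} = - \frac{132672}{\left(-51\right) \left(-42 + 160\right)} = - \frac{132672}{\left(-51\right) 118} = - \frac{132672}{-6018} = \left(-132672\right) \left(- \frac{1}{6018}\right) = \frac{22112}{1003}$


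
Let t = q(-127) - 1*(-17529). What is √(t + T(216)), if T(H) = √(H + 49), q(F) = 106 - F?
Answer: √(17762 + √265) ≈ 133.34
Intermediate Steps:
t = 17762 (t = (106 - 1*(-127)) - 1*(-17529) = (106 + 127) + 17529 = 233 + 17529 = 17762)
T(H) = √(49 + H)
√(t + T(216)) = √(17762 + √(49 + 216)) = √(17762 + √265)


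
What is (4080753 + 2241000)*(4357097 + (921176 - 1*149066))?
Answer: 32425579739871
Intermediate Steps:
(4080753 + 2241000)*(4357097 + (921176 - 1*149066)) = 6321753*(4357097 + (921176 - 149066)) = 6321753*(4357097 + 772110) = 6321753*5129207 = 32425579739871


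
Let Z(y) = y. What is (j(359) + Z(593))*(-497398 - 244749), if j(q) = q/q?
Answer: -440835318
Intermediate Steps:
j(q) = 1
(j(359) + Z(593))*(-497398 - 244749) = (1 + 593)*(-497398 - 244749) = 594*(-742147) = -440835318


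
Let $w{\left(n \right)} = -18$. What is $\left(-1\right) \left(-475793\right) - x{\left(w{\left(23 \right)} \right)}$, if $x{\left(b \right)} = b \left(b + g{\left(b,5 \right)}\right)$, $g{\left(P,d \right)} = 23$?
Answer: $475883$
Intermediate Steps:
$x{\left(b \right)} = b \left(23 + b\right)$ ($x{\left(b \right)} = b \left(b + 23\right) = b \left(23 + b\right)$)
$\left(-1\right) \left(-475793\right) - x{\left(w{\left(23 \right)} \right)} = \left(-1\right) \left(-475793\right) - - 18 \left(23 - 18\right) = 475793 - \left(-18\right) 5 = 475793 - -90 = 475793 + 90 = 475883$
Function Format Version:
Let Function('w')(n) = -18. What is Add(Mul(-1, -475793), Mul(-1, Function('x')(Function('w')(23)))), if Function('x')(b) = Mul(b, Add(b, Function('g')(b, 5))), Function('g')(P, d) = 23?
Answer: 475883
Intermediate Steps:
Function('x')(b) = Mul(b, Add(23, b)) (Function('x')(b) = Mul(b, Add(b, 23)) = Mul(b, Add(23, b)))
Add(Mul(-1, -475793), Mul(-1, Function('x')(Function('w')(23)))) = Add(Mul(-1, -475793), Mul(-1, Mul(-18, Add(23, -18)))) = Add(475793, Mul(-1, Mul(-18, 5))) = Add(475793, Mul(-1, -90)) = Add(475793, 90) = 475883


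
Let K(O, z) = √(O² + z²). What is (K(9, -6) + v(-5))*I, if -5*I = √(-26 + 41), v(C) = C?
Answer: √15 - 3*√195/5 ≈ -4.5056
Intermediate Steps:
I = -√15/5 (I = -√(-26 + 41)/5 = -√15/5 ≈ -0.77460)
(K(9, -6) + v(-5))*I = (√(9² + (-6)²) - 5)*(-√15/5) = (√(81 + 36) - 5)*(-√15/5) = (√117 - 5)*(-√15/5) = (3*√13 - 5)*(-√15/5) = (-5 + 3*√13)*(-√15/5) = -√15*(-5 + 3*√13)/5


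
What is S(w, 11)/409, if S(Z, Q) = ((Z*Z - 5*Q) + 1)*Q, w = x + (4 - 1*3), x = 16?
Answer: 2585/409 ≈ 6.3203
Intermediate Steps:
w = 17 (w = 16 + (4 - 1*3) = 16 + (4 - 3) = 16 + 1 = 17)
S(Z, Q) = Q*(1 + Z² - 5*Q) (S(Z, Q) = ((Z² - 5*Q) + 1)*Q = (1 + Z² - 5*Q)*Q = Q*(1 + Z² - 5*Q))
S(w, 11)/409 = (11*(1 + 17² - 5*11))/409 = (11*(1 + 289 - 55))*(1/409) = (11*235)*(1/409) = 2585*(1/409) = 2585/409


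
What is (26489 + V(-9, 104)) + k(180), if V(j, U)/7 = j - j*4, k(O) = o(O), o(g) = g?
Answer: 26858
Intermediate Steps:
k(O) = O
V(j, U) = -21*j (V(j, U) = 7*(j - j*4) = 7*(j - 4*j) = 7*(-3*j) = -21*j)
(26489 + V(-9, 104)) + k(180) = (26489 - 21*(-9)) + 180 = (26489 + 189) + 180 = 26678 + 180 = 26858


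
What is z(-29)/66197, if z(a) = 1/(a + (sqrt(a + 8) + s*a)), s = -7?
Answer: 58/668523503 - I*sqrt(21)/2005570509 ≈ 8.6758e-8 - 2.2849e-9*I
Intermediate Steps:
z(a) = 1/(sqrt(8 + a) - 6*a) (z(a) = 1/(a + (sqrt(a + 8) - 7*a)) = 1/(a + (sqrt(8 + a) - 7*a)) = 1/(sqrt(8 + a) - 6*a))
z(-29)/66197 = 1/((sqrt(8 - 29) - 6*(-29))*66197) = (1/66197)/(sqrt(-21) + 174) = (1/66197)/(I*sqrt(21) + 174) = (1/66197)/(174 + I*sqrt(21)) = 1/(66197*(174 + I*sqrt(21)))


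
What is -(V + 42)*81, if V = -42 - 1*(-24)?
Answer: -1944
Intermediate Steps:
V = -18 (V = -42 + 24 = -18)
-(V + 42)*81 = -(-18 + 42)*81 = -24*81 = -1*1944 = -1944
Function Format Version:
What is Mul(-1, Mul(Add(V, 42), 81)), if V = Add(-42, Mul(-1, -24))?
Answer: -1944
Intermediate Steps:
V = -18 (V = Add(-42, 24) = -18)
Mul(-1, Mul(Add(V, 42), 81)) = Mul(-1, Mul(Add(-18, 42), 81)) = Mul(-1, Mul(24, 81)) = Mul(-1, 1944) = -1944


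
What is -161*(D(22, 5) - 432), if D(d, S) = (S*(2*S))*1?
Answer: 61502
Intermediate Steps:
D(d, S) = 2*S**2 (D(d, S) = (2*S**2)*1 = 2*S**2)
-161*(D(22, 5) - 432) = -161*(2*5**2 - 432) = -161*(2*25 - 432) = -161*(50 - 432) = -161*(-382) = 61502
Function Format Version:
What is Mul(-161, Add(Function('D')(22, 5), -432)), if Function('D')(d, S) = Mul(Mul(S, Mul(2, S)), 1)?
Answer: 61502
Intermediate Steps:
Function('D')(d, S) = Mul(2, Pow(S, 2)) (Function('D')(d, S) = Mul(Mul(2, Pow(S, 2)), 1) = Mul(2, Pow(S, 2)))
Mul(-161, Add(Function('D')(22, 5), -432)) = Mul(-161, Add(Mul(2, Pow(5, 2)), -432)) = Mul(-161, Add(Mul(2, 25), -432)) = Mul(-161, Add(50, -432)) = Mul(-161, -382) = 61502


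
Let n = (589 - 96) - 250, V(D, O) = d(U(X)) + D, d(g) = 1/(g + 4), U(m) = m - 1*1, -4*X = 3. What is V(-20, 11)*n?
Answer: -4752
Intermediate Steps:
X = -¾ (X = -¼*3 = -¾ ≈ -0.75000)
U(m) = -1 + m (U(m) = m - 1 = -1 + m)
d(g) = 1/(4 + g)
V(D, O) = 4/9 + D (V(D, O) = 1/(4 + (-1 - ¾)) + D = 1/(4 - 7/4) + D = 1/(9/4) + D = 4/9 + D)
n = 243 (n = 493 - 250 = 243)
V(-20, 11)*n = (4/9 - 20)*243 = -176/9*243 = -4752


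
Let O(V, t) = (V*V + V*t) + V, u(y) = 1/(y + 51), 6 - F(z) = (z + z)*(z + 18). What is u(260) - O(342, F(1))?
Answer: -33078581/311 ≈ -1.0636e+5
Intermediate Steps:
F(z) = 6 - 2*z*(18 + z) (F(z) = 6 - (z + z)*(z + 18) = 6 - 2*z*(18 + z))
u(y) = 1/(51 + y)
O(V, t) = V + V² + V*t (O(V, t) = (V² + V*t) + V = V + V² + V*t)
u(260) - O(342, F(1)) = 1/(51 + 260) - 342*(1 + 342 + (6 - 36*1 - 2*1²)) = 1/311 - 342*(1 + 342 + (6 - 36 - 2*1)) = 1/311 - 342*(1 + 342 + (6 - 36 - 2)) = 1/311 - 342*(1 + 342 - 32) = 1/311 - 342*311 = 1/311 - 1*106362 = 1/311 - 106362 = -33078581/311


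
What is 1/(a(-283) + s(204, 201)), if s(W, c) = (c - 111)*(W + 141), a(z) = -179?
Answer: 1/30871 ≈ 3.2393e-5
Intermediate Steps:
s(W, c) = (-111 + c)*(141 + W)
1/(a(-283) + s(204, 201)) = 1/(-179 + (-15651 - 111*204 + 141*201 + 204*201)) = 1/(-179 + (-15651 - 22644 + 28341 + 41004)) = 1/(-179 + 31050) = 1/30871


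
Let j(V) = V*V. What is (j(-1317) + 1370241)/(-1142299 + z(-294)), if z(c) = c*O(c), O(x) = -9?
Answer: -3104730/1139653 ≈ -2.7243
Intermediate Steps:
z(c) = -9*c (z(c) = c*(-9) = -9*c)
j(V) = V**2
(j(-1317) + 1370241)/(-1142299 + z(-294)) = ((-1317)**2 + 1370241)/(-1142299 - 9*(-294)) = (1734489 + 1370241)/(-1142299 + 2646) = 3104730/(-1139653) = 3104730*(-1/1139653) = -3104730/1139653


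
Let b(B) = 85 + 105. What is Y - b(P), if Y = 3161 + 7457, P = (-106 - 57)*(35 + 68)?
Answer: 10428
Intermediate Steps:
P = -16789 (P = -163*103 = -16789)
Y = 10618
b(B) = 190
Y - b(P) = 10618 - 1*190 = 10618 - 190 = 10428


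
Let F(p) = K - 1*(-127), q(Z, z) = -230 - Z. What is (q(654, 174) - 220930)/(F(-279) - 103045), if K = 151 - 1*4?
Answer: 24646/11419 ≈ 2.1583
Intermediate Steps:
K = 147 (K = 151 - 4 = 147)
F(p) = 274 (F(p) = 147 - 1*(-127) = 147 + 127 = 274)
(q(654, 174) - 220930)/(F(-279) - 103045) = ((-230 - 1*654) - 220930)/(274 - 103045) = ((-230 - 654) - 220930)/(-102771) = (-884 - 220930)*(-1/102771) = -221814*(-1/102771) = 24646/11419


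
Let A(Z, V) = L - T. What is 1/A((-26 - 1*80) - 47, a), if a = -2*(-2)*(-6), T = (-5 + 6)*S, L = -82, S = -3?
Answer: -1/79 ≈ -0.012658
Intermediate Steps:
T = -3 (T = (-5 + 6)*(-3) = 1*(-3) = -3)
a = -24 (a = 4*(-6) = -24)
A(Z, V) = -79 (A(Z, V) = -82 - 1*(-3) = -82 + 3 = -79)
1/A((-26 - 1*80) - 47, a) = 1/(-79) = -1/79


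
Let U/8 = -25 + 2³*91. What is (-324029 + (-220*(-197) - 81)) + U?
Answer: -275146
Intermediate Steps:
U = 5624 (U = 8*(-25 + 2³*91) = 8*(-25 + 8*91) = 8*(-25 + 728) = 8*703 = 5624)
(-324029 + (-220*(-197) - 81)) + U = (-324029 + (-220*(-197) - 81)) + 5624 = (-324029 + (43340 - 81)) + 5624 = (-324029 + 43259) + 5624 = -280770 + 5624 = -275146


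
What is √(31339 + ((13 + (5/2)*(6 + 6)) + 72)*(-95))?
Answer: √20414 ≈ 142.88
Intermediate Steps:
√(31339 + ((13 + (5/2)*(6 + 6)) + 72)*(-95)) = √(31339 + ((13 + (5*(½))*12) + 72)*(-95)) = √(31339 + ((13 + (5/2)*12) + 72)*(-95)) = √(31339 + ((13 + 30) + 72)*(-95)) = √(31339 + (43 + 72)*(-95)) = √(31339 + 115*(-95)) = √(31339 - 10925) = √20414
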